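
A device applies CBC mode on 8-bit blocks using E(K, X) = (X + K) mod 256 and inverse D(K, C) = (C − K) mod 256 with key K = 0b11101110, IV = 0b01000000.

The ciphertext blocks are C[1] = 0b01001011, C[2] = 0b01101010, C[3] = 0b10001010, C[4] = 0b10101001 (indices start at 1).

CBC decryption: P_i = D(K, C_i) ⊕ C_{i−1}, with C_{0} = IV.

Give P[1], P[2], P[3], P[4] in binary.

P[1] = 0b00011101, P[2] = 0b00110111, P[3] = 0b11110110, P[4] = 0b00110001

P[1]: D(K, 0b01001011) = 0b01011101; 0b01011101 ⊕ 0b01000000 = 0b00011101.
P[2]: D(K, 0b01101010) = 0b01111100; 0b01111100 ⊕ 0b01001011 = 0b00110111.
P[3]: D(K, 0b10001010) = 0b10011100; 0b10011100 ⊕ 0b01101010 = 0b11110110.
P[4]: D(K, 0b10101001) = 0b10111011; 0b10111011 ⊕ 0b10001010 = 0b00110001.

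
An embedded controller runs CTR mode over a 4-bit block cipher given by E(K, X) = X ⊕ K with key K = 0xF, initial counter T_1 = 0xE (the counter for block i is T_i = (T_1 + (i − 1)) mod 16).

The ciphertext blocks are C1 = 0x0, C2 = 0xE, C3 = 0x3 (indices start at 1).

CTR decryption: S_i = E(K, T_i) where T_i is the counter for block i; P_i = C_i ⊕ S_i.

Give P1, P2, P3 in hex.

P1: T = 0xE, S = E(K, T) = 0x1; 0x0 ⊕ 0x1 = 0x1.
P2: T = 0xF, S = E(K, T) = 0x0; 0xE ⊕ 0x0 = 0xE.
P3: T = 0x0, S = E(K, T) = 0xF; 0x3 ⊕ 0xF = 0xC.

P1 = 0x1, P2 = 0xE, P3 = 0xC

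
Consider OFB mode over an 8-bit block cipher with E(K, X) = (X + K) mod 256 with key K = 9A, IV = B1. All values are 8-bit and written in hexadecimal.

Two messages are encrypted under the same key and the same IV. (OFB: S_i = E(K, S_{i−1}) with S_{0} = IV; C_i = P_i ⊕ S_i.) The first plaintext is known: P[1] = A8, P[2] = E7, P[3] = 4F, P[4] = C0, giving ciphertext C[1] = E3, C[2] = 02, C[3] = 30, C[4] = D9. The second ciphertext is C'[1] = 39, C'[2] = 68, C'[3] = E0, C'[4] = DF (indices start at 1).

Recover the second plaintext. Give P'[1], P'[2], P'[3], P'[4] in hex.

In OFB with a reused IV, both messages share the same keystream S_i, so C_i ⊕ C'_i = P_i ⊕ P'_i and thus P'_i = P_i ⊕ C_i ⊕ C'_i.
P'[1]: A8 ⊕ E3 ⊕ 39 = 72.
P'[2]: E7 ⊕ 02 ⊕ 68 = 8D.
P'[3]: 4F ⊕ 30 ⊕ E0 = 9F.
P'[4]: C0 ⊕ D9 ⊕ DF = C6.

P'[1] = 72, P'[2] = 8D, P'[3] = 9F, P'[4] = C6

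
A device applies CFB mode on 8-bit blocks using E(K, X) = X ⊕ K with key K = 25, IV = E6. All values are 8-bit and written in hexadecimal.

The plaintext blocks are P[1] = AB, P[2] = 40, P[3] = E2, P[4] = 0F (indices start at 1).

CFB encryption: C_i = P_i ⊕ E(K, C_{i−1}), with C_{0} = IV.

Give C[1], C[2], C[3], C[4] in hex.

C[1] = 68, C[2] = 0D, C[3] = CA, C[4] = E0

C[1]: E(K, E6) = C3; AB ⊕ C3 = 68.
C[2]: E(K, 68) = 4D; 40 ⊕ 4D = 0D.
C[3]: E(K, 0D) = 28; E2 ⊕ 28 = CA.
C[4]: E(K, CA) = EF; 0F ⊕ EF = E0.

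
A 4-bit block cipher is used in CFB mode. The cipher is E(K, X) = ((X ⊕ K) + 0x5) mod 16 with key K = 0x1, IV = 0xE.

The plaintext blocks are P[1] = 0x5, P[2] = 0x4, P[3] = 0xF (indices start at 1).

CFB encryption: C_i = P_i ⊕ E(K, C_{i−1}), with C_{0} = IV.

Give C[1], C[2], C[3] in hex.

C[1] = 0x1, C[2] = 0x1, C[3] = 0xA

C[1]: E(K, 0xE) = 0x4; 0x5 ⊕ 0x4 = 0x1.
C[2]: E(K, 0x1) = 0x5; 0x4 ⊕ 0x5 = 0x1.
C[3]: E(K, 0x1) = 0x5; 0xF ⊕ 0x5 = 0xA.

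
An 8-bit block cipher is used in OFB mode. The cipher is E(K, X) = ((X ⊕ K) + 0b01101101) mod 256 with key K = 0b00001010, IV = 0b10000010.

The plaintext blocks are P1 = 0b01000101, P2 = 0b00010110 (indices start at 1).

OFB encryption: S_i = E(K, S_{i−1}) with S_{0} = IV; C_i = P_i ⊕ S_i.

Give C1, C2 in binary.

C1: S = E(K, 0b10000010) = 0b11110101; 0b01000101 ⊕ 0b11110101 = 0b10110000.
C2: S = E(K, 0b11110101) = 0b01101100; 0b00010110 ⊕ 0b01101100 = 0b01111010.

C1 = 0b10110000, C2 = 0b01111010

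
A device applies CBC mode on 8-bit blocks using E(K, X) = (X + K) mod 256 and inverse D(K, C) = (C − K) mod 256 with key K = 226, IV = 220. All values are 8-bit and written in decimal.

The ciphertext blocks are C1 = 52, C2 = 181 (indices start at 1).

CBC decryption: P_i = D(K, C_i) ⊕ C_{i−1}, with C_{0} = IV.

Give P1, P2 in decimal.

P1: D(K, 52) = 82; 82 ⊕ 220 = 142.
P2: D(K, 181) = 211; 211 ⊕ 52 = 231.

P1 = 142, P2 = 231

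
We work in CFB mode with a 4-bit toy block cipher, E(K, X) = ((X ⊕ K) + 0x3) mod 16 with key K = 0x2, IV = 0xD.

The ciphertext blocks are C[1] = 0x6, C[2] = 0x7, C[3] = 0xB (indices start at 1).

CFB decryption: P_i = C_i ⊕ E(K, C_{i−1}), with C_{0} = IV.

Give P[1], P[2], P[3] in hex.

P[1] = 0x4, P[2] = 0x0, P[3] = 0x3

P[1]: E(K, 0xD) = 0x2; 0x6 ⊕ 0x2 = 0x4.
P[2]: E(K, 0x6) = 0x7; 0x7 ⊕ 0x7 = 0x0.
P[3]: E(K, 0x7) = 0x8; 0xB ⊕ 0x8 = 0x3.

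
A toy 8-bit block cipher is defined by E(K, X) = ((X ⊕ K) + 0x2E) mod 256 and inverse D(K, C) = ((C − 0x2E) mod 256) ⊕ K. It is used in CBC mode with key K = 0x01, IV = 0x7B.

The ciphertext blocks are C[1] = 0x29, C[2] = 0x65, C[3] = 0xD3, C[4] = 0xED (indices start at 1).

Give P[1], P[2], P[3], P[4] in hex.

CBC decryption: P_i = D(K, C_i) ⊕ C_{i−1}, with C_{0} = IV.
P[1]: D(K, 0x29) = 0xFA; 0xFA ⊕ 0x7B = 0x81.
P[2]: D(K, 0x65) = 0x36; 0x36 ⊕ 0x29 = 0x1F.
P[3]: D(K, 0xD3) = 0xA4; 0xA4 ⊕ 0x65 = 0xC1.
P[4]: D(K, 0xED) = 0xBE; 0xBE ⊕ 0xD3 = 0x6D.

P[1] = 0x81, P[2] = 0x1F, P[3] = 0xC1, P[4] = 0x6D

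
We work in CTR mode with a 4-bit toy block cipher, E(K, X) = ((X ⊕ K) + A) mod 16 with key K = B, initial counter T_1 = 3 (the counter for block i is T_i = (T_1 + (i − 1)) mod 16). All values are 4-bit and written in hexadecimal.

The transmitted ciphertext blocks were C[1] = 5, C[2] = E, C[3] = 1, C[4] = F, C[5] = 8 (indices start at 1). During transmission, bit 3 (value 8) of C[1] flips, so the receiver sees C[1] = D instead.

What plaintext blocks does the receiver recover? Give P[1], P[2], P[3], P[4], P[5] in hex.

P[1] = F, P[2] = 7, P[3] = 9, P[4] = 8, P[5] = E

CTR decryption: S_i = E(K, T_i) where T_i is the counter for block i; P_i = C_i ⊕ S_i.
Only C[1] changed, to D. In CTR, a change in C_i flips the same bit in P_i only; the keystream is unaffected. Decrypting the received ciphertext:
P[1]: T = 3, S = E(K, T) = 2; D ⊕ 2 = F.
P[2]: T = 4, S = E(K, T) = 9; E ⊕ 9 = 7.
P[3]: T = 5, S = E(K, T) = 8; 1 ⊕ 8 = 9.
P[4]: T = 6, S = E(K, T) = 7; F ⊕ 7 = 8.
P[5]: T = 7, S = E(K, T) = 6; 8 ⊕ 6 = E.
Blocks that differ from the original plaintext: P[1].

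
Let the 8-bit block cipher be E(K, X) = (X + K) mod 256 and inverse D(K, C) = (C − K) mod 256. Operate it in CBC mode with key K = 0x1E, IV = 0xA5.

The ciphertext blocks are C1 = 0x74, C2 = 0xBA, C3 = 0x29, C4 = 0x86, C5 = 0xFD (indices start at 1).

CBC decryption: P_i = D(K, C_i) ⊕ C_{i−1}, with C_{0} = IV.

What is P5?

P5: D(K, 0xFD) = 0xDF; 0xDF ⊕ 0x86 = 0x59.

P5 = 0x59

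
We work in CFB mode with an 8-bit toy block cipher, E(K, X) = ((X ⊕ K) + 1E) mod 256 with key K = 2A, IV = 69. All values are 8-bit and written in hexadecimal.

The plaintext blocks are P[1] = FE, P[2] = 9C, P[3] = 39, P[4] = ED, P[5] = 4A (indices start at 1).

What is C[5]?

CFB encryption: C_i = P_i ⊕ E(K, C_{i−1}), with C_{0} = IV.
C[1]: E(K, 69) = 61; FE ⊕ 61 = 9F.
C[2]: E(K, 9F) = D3; 9C ⊕ D3 = 4F.
C[3]: E(K, 4F) = 83; 39 ⊕ 83 = BA.
C[4]: E(K, BA) = AE; ED ⊕ AE = 43.
C[5]: E(K, 43) = 87; 4A ⊕ 87 = CD.

C[5] = CD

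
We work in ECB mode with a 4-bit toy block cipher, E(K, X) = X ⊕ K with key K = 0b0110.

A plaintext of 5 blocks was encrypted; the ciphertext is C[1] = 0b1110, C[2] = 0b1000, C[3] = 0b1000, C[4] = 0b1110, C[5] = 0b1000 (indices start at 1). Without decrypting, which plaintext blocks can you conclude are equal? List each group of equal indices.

ECB encrypts each block independently with the same key, so equal ciphertext blocks imply equal plaintext blocks.
C[1] = C[4] = 0b1110, so P[1] = P[4].
C[2] = C[3] = C[5] = 0b1000, so P[2] = P[3] = P[5].

P[1] = P[4]; P[2] = P[3] = P[5]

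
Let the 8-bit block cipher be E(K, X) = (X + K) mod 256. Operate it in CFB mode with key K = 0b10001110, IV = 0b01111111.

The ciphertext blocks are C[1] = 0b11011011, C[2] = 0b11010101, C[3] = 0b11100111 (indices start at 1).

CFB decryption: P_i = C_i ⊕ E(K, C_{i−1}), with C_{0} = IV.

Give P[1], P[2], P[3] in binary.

P[1] = 0b11010110, P[2] = 0b10111100, P[3] = 0b10000100

P[1]: E(K, 0b01111111) = 0b00001101; 0b11011011 ⊕ 0b00001101 = 0b11010110.
P[2]: E(K, 0b11011011) = 0b01101001; 0b11010101 ⊕ 0b01101001 = 0b10111100.
P[3]: E(K, 0b11010101) = 0b01100011; 0b11100111 ⊕ 0b01100011 = 0b10000100.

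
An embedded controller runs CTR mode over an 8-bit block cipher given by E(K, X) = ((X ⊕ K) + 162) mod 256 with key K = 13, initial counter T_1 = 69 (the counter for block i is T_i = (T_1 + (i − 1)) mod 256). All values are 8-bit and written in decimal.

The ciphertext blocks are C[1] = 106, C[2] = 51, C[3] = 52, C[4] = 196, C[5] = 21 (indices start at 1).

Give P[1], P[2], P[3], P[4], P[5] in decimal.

P[1] = 128, P[2] = 222, P[3] = 216, P[4] = 35, P[5] = 243

CTR decryption: S_i = E(K, T_i) where T_i is the counter for block i; P_i = C_i ⊕ S_i.
P[1]: T = 69, S = E(K, T) = 234; 106 ⊕ 234 = 128.
P[2]: T = 70, S = E(K, T) = 237; 51 ⊕ 237 = 222.
P[3]: T = 71, S = E(K, T) = 236; 52 ⊕ 236 = 216.
P[4]: T = 72, S = E(K, T) = 231; 196 ⊕ 231 = 35.
P[5]: T = 73, S = E(K, T) = 230; 21 ⊕ 230 = 243.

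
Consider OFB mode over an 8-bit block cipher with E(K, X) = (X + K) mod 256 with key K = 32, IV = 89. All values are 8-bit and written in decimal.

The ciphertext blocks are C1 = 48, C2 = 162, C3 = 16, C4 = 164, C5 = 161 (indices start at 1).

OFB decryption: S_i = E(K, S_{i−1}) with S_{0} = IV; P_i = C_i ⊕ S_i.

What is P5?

P5 = 88

P1: S = E(K, 89) = 121; 48 ⊕ 121 = 73.
P2: S = E(K, 121) = 153; 162 ⊕ 153 = 59.
P3: S = E(K, 153) = 185; 16 ⊕ 185 = 169.
P4: S = E(K, 185) = 217; 164 ⊕ 217 = 125.
P5: S = E(K, 217) = 249; 161 ⊕ 249 = 88.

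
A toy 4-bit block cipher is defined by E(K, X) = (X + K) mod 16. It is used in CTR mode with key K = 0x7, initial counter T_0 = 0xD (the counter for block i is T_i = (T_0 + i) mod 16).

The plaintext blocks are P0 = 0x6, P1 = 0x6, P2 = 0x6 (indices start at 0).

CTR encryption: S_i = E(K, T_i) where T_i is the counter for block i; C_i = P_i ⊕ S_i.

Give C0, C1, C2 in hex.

C0: T = 0xD, S = E(K, T) = 0x4; 0x6 ⊕ 0x4 = 0x2.
C1: T = 0xE, S = E(K, T) = 0x5; 0x6 ⊕ 0x5 = 0x3.
C2: T = 0xF, S = E(K, T) = 0x6; 0x6 ⊕ 0x6 = 0x0.

C0 = 0x2, C1 = 0x3, C2 = 0x0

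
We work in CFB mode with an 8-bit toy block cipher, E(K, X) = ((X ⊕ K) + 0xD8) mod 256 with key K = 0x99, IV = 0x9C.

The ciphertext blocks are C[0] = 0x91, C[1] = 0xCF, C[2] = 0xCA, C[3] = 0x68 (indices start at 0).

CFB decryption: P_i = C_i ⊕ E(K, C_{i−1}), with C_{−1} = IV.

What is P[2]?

P[2]: E(K, 0xCF) = 0x2E; 0xCA ⊕ 0x2E = 0xE4.

P[2] = 0xE4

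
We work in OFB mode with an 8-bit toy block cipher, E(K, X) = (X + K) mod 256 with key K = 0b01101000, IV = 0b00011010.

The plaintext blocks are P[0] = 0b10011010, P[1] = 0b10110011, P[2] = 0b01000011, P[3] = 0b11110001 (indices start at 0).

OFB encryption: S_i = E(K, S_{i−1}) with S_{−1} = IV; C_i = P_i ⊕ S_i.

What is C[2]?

C[0]: S = E(K, 0b00011010) = 0b10000010; 0b10011010 ⊕ 0b10000010 = 0b00011000.
C[1]: S = E(K, 0b10000010) = 0b11101010; 0b10110011 ⊕ 0b11101010 = 0b01011001.
C[2]: S = E(K, 0b11101010) = 0b01010010; 0b01000011 ⊕ 0b01010010 = 0b00010001.

C[2] = 0b00010001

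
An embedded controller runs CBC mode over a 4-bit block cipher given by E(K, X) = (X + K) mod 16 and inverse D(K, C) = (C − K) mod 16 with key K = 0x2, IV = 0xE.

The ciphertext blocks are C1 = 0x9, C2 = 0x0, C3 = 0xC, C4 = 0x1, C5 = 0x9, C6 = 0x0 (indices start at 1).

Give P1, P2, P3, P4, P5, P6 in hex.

P1 = 0x9, P2 = 0x7, P3 = 0xA, P4 = 0x3, P5 = 0x6, P6 = 0x7

CBC decryption: P_i = D(K, C_i) ⊕ C_{i−1}, with C_{0} = IV.
P1: D(K, 0x9) = 0x7; 0x7 ⊕ 0xE = 0x9.
P2: D(K, 0x0) = 0xE; 0xE ⊕ 0x9 = 0x7.
P3: D(K, 0xC) = 0xA; 0xA ⊕ 0x0 = 0xA.
P4: D(K, 0x1) = 0xF; 0xF ⊕ 0xC = 0x3.
P5: D(K, 0x9) = 0x7; 0x7 ⊕ 0x1 = 0x6.
P6: D(K, 0x0) = 0xE; 0xE ⊕ 0x9 = 0x7.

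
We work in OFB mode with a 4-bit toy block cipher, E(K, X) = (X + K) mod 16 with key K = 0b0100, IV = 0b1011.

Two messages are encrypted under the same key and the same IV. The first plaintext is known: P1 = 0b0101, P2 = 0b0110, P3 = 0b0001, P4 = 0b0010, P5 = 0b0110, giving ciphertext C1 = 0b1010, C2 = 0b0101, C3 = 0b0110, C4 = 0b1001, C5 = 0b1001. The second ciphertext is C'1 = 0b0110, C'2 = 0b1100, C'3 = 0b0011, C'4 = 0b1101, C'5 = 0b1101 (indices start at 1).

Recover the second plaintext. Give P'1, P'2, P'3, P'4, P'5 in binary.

In OFB with a reused IV, both messages share the same keystream S_i, so C_i ⊕ C'_i = P_i ⊕ P'_i and thus P'_i = P_i ⊕ C_i ⊕ C'_i.
P'1: 0b0101 ⊕ 0b1010 ⊕ 0b0110 = 0b1001.
P'2: 0b0110 ⊕ 0b0101 ⊕ 0b1100 = 0b1111.
P'3: 0b0001 ⊕ 0b0110 ⊕ 0b0011 = 0b0100.
P'4: 0b0010 ⊕ 0b1001 ⊕ 0b1101 = 0b0110.
P'5: 0b0110 ⊕ 0b1001 ⊕ 0b1101 = 0b0010.

P'1 = 0b1001, P'2 = 0b1111, P'3 = 0b0100, P'4 = 0b0110, P'5 = 0b0010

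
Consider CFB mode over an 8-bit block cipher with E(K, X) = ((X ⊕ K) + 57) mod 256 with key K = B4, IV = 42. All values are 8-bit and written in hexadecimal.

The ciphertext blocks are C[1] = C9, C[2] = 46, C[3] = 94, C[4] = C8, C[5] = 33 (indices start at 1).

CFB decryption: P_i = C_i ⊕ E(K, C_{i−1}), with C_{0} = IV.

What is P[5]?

P[5]: E(K, C8) = D3; 33 ⊕ D3 = E0.

P[5] = E0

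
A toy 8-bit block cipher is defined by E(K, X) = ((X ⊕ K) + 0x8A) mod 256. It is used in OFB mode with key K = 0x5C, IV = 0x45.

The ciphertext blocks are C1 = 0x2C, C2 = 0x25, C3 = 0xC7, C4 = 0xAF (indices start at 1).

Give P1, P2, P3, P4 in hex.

OFB decryption: S_i = E(K, S_{i−1}) with S_{0} = IV; P_i = C_i ⊕ S_i.
P1: S = E(K, 0x45) = 0xA3; 0x2C ⊕ 0xA3 = 0x8F.
P2: S = E(K, 0xA3) = 0x89; 0x25 ⊕ 0x89 = 0xAC.
P3: S = E(K, 0x89) = 0x5F; 0xC7 ⊕ 0x5F = 0x98.
P4: S = E(K, 0x5F) = 0x8D; 0xAF ⊕ 0x8D = 0x22.

P1 = 0x8F, P2 = 0xAC, P3 = 0x98, P4 = 0x22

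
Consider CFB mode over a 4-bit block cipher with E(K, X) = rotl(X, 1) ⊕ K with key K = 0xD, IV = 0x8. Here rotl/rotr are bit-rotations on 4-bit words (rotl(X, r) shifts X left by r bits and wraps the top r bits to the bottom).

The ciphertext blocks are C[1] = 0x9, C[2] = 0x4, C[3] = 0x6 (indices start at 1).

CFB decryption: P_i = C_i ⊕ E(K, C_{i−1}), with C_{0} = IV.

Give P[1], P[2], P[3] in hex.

P[1]: E(K, 0x8) = 0xC; 0x9 ⊕ 0xC = 0x5.
P[2]: E(K, 0x9) = 0xE; 0x4 ⊕ 0xE = 0xA.
P[3]: E(K, 0x4) = 0x5; 0x6 ⊕ 0x5 = 0x3.

P[1] = 0x5, P[2] = 0xA, P[3] = 0x3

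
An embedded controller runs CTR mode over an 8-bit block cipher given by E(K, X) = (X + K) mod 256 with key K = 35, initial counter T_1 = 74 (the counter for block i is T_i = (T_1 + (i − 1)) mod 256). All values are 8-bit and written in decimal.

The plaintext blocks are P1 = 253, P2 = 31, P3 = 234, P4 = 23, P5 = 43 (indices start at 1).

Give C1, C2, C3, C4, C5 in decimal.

C1 = 144, C2 = 113, C3 = 133, C4 = 103, C5 = 90

CTR encryption: S_i = E(K, T_i) where T_i is the counter for block i; C_i = P_i ⊕ S_i.
C1: T = 74, S = E(K, T) = 109; 253 ⊕ 109 = 144.
C2: T = 75, S = E(K, T) = 110; 31 ⊕ 110 = 113.
C3: T = 76, S = E(K, T) = 111; 234 ⊕ 111 = 133.
C4: T = 77, S = E(K, T) = 112; 23 ⊕ 112 = 103.
C5: T = 78, S = E(K, T) = 113; 43 ⊕ 113 = 90.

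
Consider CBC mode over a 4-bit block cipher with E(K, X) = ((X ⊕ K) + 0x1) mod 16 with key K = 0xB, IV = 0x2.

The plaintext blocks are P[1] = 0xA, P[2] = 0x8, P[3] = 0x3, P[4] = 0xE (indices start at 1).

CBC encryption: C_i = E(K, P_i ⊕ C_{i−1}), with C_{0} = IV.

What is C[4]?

C[1]: P[1] ⊕ 0x2 = 0x8; E(K, 0x8) = 0x4.
C[2]: P[2] ⊕ 0x4 = 0xC; E(K, 0xC) = 0x8.
C[3]: P[3] ⊕ 0x8 = 0xB; E(K, 0xB) = 0x1.
C[4]: P[4] ⊕ 0x1 = 0xF; E(K, 0xF) = 0x5.

C[4] = 0x5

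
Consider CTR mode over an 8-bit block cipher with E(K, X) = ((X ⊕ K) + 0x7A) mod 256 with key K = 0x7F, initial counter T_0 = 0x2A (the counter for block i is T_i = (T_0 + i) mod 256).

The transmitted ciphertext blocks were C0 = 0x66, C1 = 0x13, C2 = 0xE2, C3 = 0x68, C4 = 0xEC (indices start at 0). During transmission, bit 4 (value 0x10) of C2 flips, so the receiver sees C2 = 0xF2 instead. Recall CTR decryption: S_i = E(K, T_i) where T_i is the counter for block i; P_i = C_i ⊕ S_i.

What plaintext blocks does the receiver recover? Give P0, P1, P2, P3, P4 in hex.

P0 = 0xA9, P1 = 0xDD, P2 = 0x3F, P3 = 0xA4, P4 = 0x27

Only C2 changed, to 0xF2. In CTR, a change in C_i flips the same bit in P_i only; the keystream is unaffected. Decrypting the received ciphertext:
P0: T = 0x2A, S = E(K, T) = 0xCF; 0x66 ⊕ 0xCF = 0xA9.
P1: T = 0x2B, S = E(K, T) = 0xCE; 0x13 ⊕ 0xCE = 0xDD.
P2: T = 0x2C, S = E(K, T) = 0xCD; 0xF2 ⊕ 0xCD = 0x3F.
P3: T = 0x2D, S = E(K, T) = 0xCC; 0x68 ⊕ 0xCC = 0xA4.
P4: T = 0x2E, S = E(K, T) = 0xCB; 0xEC ⊕ 0xCB = 0x27.
Blocks that differ from the original plaintext: P2.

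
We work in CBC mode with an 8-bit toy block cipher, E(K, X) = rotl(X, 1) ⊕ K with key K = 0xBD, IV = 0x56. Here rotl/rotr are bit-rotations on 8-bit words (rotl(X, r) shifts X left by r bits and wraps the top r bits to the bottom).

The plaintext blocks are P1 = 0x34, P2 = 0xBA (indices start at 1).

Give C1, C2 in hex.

CBC encryption: C_i = E(K, P_i ⊕ C_{i−1}), with C_{0} = IV.
C1: P1 ⊕ 0x56 = 0x62; E(K, 0x62) = 0x79.
C2: P2 ⊕ 0x79 = 0xC3; E(K, 0xC3) = 0x3A.

C1 = 0x79, C2 = 0x3A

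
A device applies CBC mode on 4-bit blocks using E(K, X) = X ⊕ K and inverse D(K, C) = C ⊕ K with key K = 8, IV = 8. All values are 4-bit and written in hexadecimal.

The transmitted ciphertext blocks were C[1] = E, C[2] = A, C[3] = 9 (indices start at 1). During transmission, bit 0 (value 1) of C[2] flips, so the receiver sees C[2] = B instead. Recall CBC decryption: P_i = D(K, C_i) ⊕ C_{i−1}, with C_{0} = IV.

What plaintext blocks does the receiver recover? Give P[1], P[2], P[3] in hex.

P[1] = E, P[2] = D, P[3] = A

Only C[2] changed, to B. In CBC, a change in C_i garbles P_i and flips the same bit in P_{i+1}. Decrypting the received ciphertext:
P[1]: D(K, E) = 6; 6 ⊕ 8 = E.
P[2]: D(K, B) = 3; 3 ⊕ E = D.
P[3]: D(K, 9) = 1; 1 ⊕ B = A.
Blocks that differ from the original plaintext: P[2], P[3].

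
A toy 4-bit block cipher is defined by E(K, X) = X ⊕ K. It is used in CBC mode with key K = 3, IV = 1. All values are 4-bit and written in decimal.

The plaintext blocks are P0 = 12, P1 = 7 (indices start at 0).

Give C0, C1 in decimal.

CBC encryption: C_i = E(K, P_i ⊕ C_{i−1}), with C_{−1} = IV.
C0: P0 ⊕ 1 = 13; E(K, 13) = 14.
C1: P1 ⊕ 14 = 9; E(K, 9) = 10.

C0 = 14, C1 = 10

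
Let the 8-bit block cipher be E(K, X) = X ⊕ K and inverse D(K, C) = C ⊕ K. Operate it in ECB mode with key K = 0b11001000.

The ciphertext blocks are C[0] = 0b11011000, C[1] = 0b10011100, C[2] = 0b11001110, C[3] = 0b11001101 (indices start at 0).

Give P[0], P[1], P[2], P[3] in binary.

ECB decryption: P_i = D(K, C_i).
P[0]: D(K, 0b11011000) = 0b00010000.
P[1]: D(K, 0b10011100) = 0b01010100.
P[2]: D(K, 0b11001110) = 0b00000110.
P[3]: D(K, 0b11001101) = 0b00000101.

P[0] = 0b00010000, P[1] = 0b01010100, P[2] = 0b00000110, P[3] = 0b00000101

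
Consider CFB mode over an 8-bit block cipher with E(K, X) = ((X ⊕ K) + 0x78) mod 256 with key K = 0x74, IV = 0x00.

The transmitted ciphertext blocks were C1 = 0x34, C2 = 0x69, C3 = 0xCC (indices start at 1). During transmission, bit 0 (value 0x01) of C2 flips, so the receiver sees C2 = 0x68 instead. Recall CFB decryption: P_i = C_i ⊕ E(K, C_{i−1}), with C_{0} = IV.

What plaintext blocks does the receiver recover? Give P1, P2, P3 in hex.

P1 = 0xD8, P2 = 0xD0, P3 = 0x58

Only C2 changed, to 0x68. In CFB, a change in C_i flips the same bit in P_i and garbles P_{i+1}. Decrypting the received ciphertext:
P1: E(K, 0x00) = 0xEC; 0x34 ⊕ 0xEC = 0xD8.
P2: E(K, 0x34) = 0xB8; 0x68 ⊕ 0xB8 = 0xD0.
P3: E(K, 0x68) = 0x94; 0xCC ⊕ 0x94 = 0x58.
Blocks that differ from the original plaintext: P2, P3.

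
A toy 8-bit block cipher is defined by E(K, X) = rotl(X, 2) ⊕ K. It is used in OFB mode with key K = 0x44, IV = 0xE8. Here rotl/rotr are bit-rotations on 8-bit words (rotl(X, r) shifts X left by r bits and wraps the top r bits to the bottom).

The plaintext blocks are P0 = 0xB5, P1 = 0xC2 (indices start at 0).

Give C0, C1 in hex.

OFB encryption: S_i = E(K, S_{i−1}) with S_{−1} = IV; C_i = P_i ⊕ S_i.
C0: S = E(K, 0xE8) = 0xE7; 0xB5 ⊕ 0xE7 = 0x52.
C1: S = E(K, 0xE7) = 0xDB; 0xC2 ⊕ 0xDB = 0x19.

C0 = 0x52, C1 = 0x19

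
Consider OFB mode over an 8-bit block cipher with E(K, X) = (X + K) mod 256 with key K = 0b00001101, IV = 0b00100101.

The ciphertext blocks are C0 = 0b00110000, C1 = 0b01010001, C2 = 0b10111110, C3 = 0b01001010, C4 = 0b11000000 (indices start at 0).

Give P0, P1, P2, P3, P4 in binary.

P0 = 0b00000010, P1 = 0b01101110, P2 = 0b11110010, P3 = 0b00010011, P4 = 0b10100110

OFB decryption: S_i = E(K, S_{i−1}) with S_{−1} = IV; P_i = C_i ⊕ S_i.
P0: S = E(K, 0b00100101) = 0b00110010; 0b00110000 ⊕ 0b00110010 = 0b00000010.
P1: S = E(K, 0b00110010) = 0b00111111; 0b01010001 ⊕ 0b00111111 = 0b01101110.
P2: S = E(K, 0b00111111) = 0b01001100; 0b10111110 ⊕ 0b01001100 = 0b11110010.
P3: S = E(K, 0b01001100) = 0b01011001; 0b01001010 ⊕ 0b01011001 = 0b00010011.
P4: S = E(K, 0b01011001) = 0b01100110; 0b11000000 ⊕ 0b01100110 = 0b10100110.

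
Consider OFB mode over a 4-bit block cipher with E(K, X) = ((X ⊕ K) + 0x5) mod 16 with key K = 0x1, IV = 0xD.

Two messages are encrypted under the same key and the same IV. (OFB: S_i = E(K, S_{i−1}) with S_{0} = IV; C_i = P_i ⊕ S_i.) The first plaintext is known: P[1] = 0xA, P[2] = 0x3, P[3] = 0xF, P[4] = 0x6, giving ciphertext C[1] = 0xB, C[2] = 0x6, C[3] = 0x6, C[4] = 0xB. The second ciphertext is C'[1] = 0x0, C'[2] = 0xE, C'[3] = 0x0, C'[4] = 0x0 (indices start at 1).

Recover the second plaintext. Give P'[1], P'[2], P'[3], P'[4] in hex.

P'[1] = 0x1, P'[2] = 0xB, P'[3] = 0x9, P'[4] = 0xD

In OFB with a reused IV, both messages share the same keystream S_i, so C_i ⊕ C'_i = P_i ⊕ P'_i and thus P'_i = P_i ⊕ C_i ⊕ C'_i.
P'[1]: 0xA ⊕ 0xB ⊕ 0x0 = 0x1.
P'[2]: 0x3 ⊕ 0x6 ⊕ 0xE = 0xB.
P'[3]: 0xF ⊕ 0x6 ⊕ 0x0 = 0x9.
P'[4]: 0x6 ⊕ 0xB ⊕ 0x0 = 0xD.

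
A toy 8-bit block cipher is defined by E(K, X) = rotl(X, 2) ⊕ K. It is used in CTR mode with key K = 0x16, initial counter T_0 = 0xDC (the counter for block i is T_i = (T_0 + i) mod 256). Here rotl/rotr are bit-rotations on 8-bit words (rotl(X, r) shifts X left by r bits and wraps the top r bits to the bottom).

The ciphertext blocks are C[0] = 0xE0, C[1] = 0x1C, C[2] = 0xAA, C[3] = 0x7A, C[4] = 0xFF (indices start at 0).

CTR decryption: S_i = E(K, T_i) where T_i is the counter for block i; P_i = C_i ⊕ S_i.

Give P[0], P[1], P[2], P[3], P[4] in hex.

P[0] = 0x85, P[1] = 0x7D, P[2] = 0xC7, P[3] = 0x13, P[4] = 0x6A

P[0]: T = 0xDC, S = E(K, T) = 0x65; 0xE0 ⊕ 0x65 = 0x85.
P[1]: T = 0xDD, S = E(K, T) = 0x61; 0x1C ⊕ 0x61 = 0x7D.
P[2]: T = 0xDE, S = E(K, T) = 0x6D; 0xAA ⊕ 0x6D = 0xC7.
P[3]: T = 0xDF, S = E(K, T) = 0x69; 0x7A ⊕ 0x69 = 0x13.
P[4]: T = 0xE0, S = E(K, T) = 0x95; 0xFF ⊕ 0x95 = 0x6A.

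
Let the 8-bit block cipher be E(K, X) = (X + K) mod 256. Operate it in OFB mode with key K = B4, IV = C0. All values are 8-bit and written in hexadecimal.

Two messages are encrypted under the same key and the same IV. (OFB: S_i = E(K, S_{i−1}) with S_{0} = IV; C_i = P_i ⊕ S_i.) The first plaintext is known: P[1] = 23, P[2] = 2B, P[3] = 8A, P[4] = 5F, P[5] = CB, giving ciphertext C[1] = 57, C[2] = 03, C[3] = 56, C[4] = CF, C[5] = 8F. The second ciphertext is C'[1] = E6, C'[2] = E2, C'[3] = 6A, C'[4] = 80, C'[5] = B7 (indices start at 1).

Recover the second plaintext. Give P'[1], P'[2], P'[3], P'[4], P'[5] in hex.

P'[1] = 92, P'[2] = CA, P'[3] = B6, P'[4] = 10, P'[5] = F3

In OFB with a reused IV, both messages share the same keystream S_i, so C_i ⊕ C'_i = P_i ⊕ P'_i and thus P'_i = P_i ⊕ C_i ⊕ C'_i.
P'[1]: 23 ⊕ 57 ⊕ E6 = 92.
P'[2]: 2B ⊕ 03 ⊕ E2 = CA.
P'[3]: 8A ⊕ 56 ⊕ 6A = B6.
P'[4]: 5F ⊕ CF ⊕ 80 = 10.
P'[5]: CB ⊕ 8F ⊕ B7 = F3.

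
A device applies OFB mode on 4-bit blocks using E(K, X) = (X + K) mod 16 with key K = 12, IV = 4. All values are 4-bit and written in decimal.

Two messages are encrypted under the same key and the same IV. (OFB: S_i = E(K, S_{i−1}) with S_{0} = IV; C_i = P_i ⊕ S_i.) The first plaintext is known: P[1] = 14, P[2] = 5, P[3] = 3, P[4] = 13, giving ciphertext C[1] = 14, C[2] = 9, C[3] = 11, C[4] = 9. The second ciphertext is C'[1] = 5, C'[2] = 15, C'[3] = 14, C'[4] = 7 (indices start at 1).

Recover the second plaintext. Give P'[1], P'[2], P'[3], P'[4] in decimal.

P'[1] = 5, P'[2] = 3, P'[3] = 6, P'[4] = 3

In OFB with a reused IV, both messages share the same keystream S_i, so C_i ⊕ C'_i = P_i ⊕ P'_i and thus P'_i = P_i ⊕ C_i ⊕ C'_i.
P'[1]: 14 ⊕ 14 ⊕ 5 = 5.
P'[2]: 5 ⊕ 9 ⊕ 15 = 3.
P'[3]: 3 ⊕ 11 ⊕ 14 = 6.
P'[4]: 13 ⊕ 9 ⊕ 7 = 3.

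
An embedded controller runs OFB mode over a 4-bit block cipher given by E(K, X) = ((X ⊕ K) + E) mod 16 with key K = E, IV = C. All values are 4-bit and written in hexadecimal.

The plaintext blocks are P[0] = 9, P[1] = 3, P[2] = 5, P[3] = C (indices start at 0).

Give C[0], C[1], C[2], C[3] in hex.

C[0] = 9, C[1] = F, C[2] = 5, C[3] = 0

OFB encryption: S_i = E(K, S_{i−1}) with S_{−1} = IV; C_i = P_i ⊕ S_i.
C[0]: S = E(K, C) = 0; 9 ⊕ 0 = 9.
C[1]: S = E(K, 0) = C; 3 ⊕ C = F.
C[2]: S = E(K, C) = 0; 5 ⊕ 0 = 5.
C[3]: S = E(K, 0) = C; C ⊕ C = 0.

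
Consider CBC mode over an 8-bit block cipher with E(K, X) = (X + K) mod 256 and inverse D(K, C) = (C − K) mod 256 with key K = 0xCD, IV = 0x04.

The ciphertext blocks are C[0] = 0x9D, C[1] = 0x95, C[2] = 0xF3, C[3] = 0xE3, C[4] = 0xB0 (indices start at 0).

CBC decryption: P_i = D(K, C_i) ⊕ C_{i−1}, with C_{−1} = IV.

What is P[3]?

P[3] = 0xE5

P[3]: D(K, 0xE3) = 0x16; 0x16 ⊕ 0xF3 = 0xE5.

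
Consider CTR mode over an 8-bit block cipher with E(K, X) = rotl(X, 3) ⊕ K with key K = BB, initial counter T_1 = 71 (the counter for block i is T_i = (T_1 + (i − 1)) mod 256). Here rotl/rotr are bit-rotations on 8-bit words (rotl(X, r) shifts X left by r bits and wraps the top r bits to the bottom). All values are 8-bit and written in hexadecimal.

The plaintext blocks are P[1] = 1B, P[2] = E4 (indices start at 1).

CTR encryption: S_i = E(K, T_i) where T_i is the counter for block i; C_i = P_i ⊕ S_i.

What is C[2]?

C[1]: T = 71, S = E(K, T) = 30; 1B ⊕ 30 = 2B.
C[2]: T = 72, S = E(K, T) = 28; E4 ⊕ 28 = CC.

C[2] = CC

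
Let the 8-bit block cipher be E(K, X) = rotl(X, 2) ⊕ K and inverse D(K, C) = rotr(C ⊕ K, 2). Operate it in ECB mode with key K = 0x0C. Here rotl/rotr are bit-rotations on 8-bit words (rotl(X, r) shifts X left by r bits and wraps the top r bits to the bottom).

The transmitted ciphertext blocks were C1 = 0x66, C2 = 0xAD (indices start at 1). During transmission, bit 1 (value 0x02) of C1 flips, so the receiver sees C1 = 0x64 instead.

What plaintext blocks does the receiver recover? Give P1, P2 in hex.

P1 = 0x1A, P2 = 0x68

ECB decryption: P_i = D(K, C_i).
Only C1 changed, to 0x64. In ECB, a change in C_i affects only P_i. Decrypting the received ciphertext:
P1: D(K, 0x64) = 0x1A.
P2: D(K, 0xAD) = 0x68.
Blocks that differ from the original plaintext: P1.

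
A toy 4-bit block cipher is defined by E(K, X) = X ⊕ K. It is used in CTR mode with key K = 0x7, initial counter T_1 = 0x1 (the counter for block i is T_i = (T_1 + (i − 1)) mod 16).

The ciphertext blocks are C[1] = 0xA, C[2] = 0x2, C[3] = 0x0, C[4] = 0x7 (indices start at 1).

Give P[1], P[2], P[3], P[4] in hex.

P[1] = 0xC, P[2] = 0x7, P[3] = 0x4, P[4] = 0x4

CTR decryption: S_i = E(K, T_i) where T_i is the counter for block i; P_i = C_i ⊕ S_i.
P[1]: T = 0x1, S = E(K, T) = 0x6; 0xA ⊕ 0x6 = 0xC.
P[2]: T = 0x2, S = E(K, T) = 0x5; 0x2 ⊕ 0x5 = 0x7.
P[3]: T = 0x3, S = E(K, T) = 0x4; 0x0 ⊕ 0x4 = 0x4.
P[4]: T = 0x4, S = E(K, T) = 0x3; 0x7 ⊕ 0x3 = 0x4.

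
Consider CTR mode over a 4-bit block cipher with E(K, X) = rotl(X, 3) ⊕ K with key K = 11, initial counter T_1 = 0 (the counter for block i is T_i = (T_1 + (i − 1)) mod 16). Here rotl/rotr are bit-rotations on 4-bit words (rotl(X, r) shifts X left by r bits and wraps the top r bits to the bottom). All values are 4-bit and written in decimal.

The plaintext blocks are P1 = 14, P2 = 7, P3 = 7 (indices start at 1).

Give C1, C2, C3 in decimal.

CTR encryption: S_i = E(K, T_i) where T_i is the counter for block i; C_i = P_i ⊕ S_i.
C1: T = 0, S = E(K, T) = 11; 14 ⊕ 11 = 5.
C2: T = 1, S = E(K, T) = 3; 7 ⊕ 3 = 4.
C3: T = 2, S = E(K, T) = 10; 7 ⊕ 10 = 13.

C1 = 5, C2 = 4, C3 = 13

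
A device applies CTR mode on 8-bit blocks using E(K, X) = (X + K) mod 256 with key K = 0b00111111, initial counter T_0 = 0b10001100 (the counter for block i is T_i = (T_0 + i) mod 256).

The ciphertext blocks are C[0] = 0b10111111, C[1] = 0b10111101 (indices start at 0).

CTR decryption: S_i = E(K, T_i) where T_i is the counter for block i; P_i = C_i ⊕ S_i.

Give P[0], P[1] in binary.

P[0] = 0b01110100, P[1] = 0b01110001

P[0]: T = 0b10001100, S = E(K, T) = 0b11001011; 0b10111111 ⊕ 0b11001011 = 0b01110100.
P[1]: T = 0b10001101, S = E(K, T) = 0b11001100; 0b10111101 ⊕ 0b11001100 = 0b01110001.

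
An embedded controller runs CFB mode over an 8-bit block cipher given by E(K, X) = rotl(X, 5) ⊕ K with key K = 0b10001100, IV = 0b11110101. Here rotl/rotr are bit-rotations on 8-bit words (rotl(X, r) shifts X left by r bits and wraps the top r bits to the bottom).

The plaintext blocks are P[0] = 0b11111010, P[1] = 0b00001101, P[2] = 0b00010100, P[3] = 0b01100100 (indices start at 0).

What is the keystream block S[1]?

CFB encryption: C_i = P_i ⊕ E(K, C_{i−1}), with C_{−1} = IV.
C[0]: E(K, 0b11110101) = 0b00110010; 0b11111010 ⊕ 0b00110010 = 0b11001000.
C[1]: E(K, 0b11001000) = 0b10010101; 0b00001101 ⊕ 0b10010101 = 0b10011000.
So S[1] = 0b10010101.

0b10010101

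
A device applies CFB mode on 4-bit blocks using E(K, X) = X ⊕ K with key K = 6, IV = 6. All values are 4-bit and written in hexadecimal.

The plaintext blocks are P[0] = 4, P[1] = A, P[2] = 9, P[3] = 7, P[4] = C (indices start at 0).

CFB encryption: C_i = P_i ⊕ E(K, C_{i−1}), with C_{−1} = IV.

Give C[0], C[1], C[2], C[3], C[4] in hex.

C[0] = 4, C[1] = 8, C[2] = 7, C[3] = 6, C[4] = C

C[0]: E(K, 6) = 0; 4 ⊕ 0 = 4.
C[1]: E(K, 4) = 2; A ⊕ 2 = 8.
C[2]: E(K, 8) = E; 9 ⊕ E = 7.
C[3]: E(K, 7) = 1; 7 ⊕ 1 = 6.
C[4]: E(K, 6) = 0; C ⊕ 0 = C.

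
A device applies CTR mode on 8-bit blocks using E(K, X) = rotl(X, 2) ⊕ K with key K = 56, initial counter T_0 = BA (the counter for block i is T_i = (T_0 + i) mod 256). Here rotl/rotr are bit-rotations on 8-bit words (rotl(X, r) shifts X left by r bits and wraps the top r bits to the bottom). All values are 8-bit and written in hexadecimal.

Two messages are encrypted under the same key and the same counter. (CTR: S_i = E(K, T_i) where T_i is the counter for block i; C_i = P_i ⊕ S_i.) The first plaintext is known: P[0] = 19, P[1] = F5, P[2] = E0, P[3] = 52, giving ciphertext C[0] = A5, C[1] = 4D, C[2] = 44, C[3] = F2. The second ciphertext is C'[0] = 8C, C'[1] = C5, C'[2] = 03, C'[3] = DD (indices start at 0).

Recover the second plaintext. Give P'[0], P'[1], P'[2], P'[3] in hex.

In CTR with a reused counter, both messages share the same keystream S_i, so C_i ⊕ C'_i = P_i ⊕ P'_i and thus P'_i = P_i ⊕ C_i ⊕ C'_i.
P'[0]: 19 ⊕ A5 ⊕ 8C = 30.
P'[1]: F5 ⊕ 4D ⊕ C5 = 7D.
P'[2]: E0 ⊕ 44 ⊕ 03 = A7.
P'[3]: 52 ⊕ F2 ⊕ DD = 7D.

P'[0] = 30, P'[1] = 7D, P'[2] = A7, P'[3] = 7D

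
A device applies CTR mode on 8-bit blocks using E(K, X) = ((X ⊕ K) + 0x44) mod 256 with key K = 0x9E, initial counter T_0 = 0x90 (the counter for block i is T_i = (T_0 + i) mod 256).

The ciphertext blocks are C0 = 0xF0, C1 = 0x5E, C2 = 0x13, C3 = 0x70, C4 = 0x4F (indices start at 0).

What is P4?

P4 = 0x01

CTR decryption: S_i = E(K, T_i) where T_i is the counter for block i; P_i = C_i ⊕ S_i.
P4: T = 0x94, S = E(K, T) = 0x4E; 0x4F ⊕ 0x4E = 0x01.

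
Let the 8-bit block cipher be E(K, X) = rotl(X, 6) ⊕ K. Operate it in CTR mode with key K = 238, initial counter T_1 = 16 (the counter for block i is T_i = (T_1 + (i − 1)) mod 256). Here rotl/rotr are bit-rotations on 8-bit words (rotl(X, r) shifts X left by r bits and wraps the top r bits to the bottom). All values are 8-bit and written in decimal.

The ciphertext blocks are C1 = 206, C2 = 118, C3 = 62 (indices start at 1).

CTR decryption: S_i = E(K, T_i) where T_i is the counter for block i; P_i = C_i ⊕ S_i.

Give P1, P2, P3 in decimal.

P1 = 36, P2 = 220, P3 = 84

P1: T = 16, S = E(K, T) = 234; 206 ⊕ 234 = 36.
P2: T = 17, S = E(K, T) = 170; 118 ⊕ 170 = 220.
P3: T = 18, S = E(K, T) = 106; 62 ⊕ 106 = 84.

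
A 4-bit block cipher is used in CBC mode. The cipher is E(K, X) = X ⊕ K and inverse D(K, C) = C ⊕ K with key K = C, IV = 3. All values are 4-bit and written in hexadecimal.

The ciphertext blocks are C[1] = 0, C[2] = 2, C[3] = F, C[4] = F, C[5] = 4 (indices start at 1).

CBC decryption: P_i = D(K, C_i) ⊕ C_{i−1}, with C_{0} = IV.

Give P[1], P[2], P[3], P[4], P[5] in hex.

P[1]: D(K, 0) = C; C ⊕ 3 = F.
P[2]: D(K, 2) = E; E ⊕ 0 = E.
P[3]: D(K, F) = 3; 3 ⊕ 2 = 1.
P[4]: D(K, F) = 3; 3 ⊕ F = C.
P[5]: D(K, 4) = 8; 8 ⊕ F = 7.

P[1] = F, P[2] = E, P[3] = 1, P[4] = C, P[5] = 7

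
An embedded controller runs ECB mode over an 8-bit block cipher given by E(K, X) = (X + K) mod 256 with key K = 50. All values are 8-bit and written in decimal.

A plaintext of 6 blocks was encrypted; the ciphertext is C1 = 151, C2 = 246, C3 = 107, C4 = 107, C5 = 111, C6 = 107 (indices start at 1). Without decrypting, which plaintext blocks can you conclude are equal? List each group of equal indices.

ECB encrypts each block independently with the same key, so equal ciphertext blocks imply equal plaintext blocks.
C3 = C4 = C6 = 107, so P3 = P4 = P6.

P3 = P4 = P6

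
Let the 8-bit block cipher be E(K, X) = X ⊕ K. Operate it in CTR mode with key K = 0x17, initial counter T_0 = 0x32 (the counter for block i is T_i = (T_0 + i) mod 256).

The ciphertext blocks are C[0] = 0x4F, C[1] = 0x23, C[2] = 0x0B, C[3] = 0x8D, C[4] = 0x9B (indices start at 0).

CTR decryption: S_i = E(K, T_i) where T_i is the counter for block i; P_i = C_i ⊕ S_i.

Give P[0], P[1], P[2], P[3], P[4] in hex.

P[0]: T = 0x32, S = E(K, T) = 0x25; 0x4F ⊕ 0x25 = 0x6A.
P[1]: T = 0x33, S = E(K, T) = 0x24; 0x23 ⊕ 0x24 = 0x07.
P[2]: T = 0x34, S = E(K, T) = 0x23; 0x0B ⊕ 0x23 = 0x28.
P[3]: T = 0x35, S = E(K, T) = 0x22; 0x8D ⊕ 0x22 = 0xAF.
P[4]: T = 0x36, S = E(K, T) = 0x21; 0x9B ⊕ 0x21 = 0xBA.

P[0] = 0x6A, P[1] = 0x07, P[2] = 0x28, P[3] = 0xAF, P[4] = 0xBA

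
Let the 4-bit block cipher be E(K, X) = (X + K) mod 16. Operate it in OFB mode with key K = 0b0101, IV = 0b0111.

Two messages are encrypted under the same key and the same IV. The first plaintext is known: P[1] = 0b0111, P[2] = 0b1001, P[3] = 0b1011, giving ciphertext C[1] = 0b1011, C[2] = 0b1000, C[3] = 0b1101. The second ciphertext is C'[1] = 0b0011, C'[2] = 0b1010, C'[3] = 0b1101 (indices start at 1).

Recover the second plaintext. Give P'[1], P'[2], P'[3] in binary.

P'[1] = 0b1111, P'[2] = 0b1011, P'[3] = 0b1011

In OFB with a reused IV, both messages share the same keystream S_i, so C_i ⊕ C'_i = P_i ⊕ P'_i and thus P'_i = P_i ⊕ C_i ⊕ C'_i.
P'[1]: 0b0111 ⊕ 0b1011 ⊕ 0b0011 = 0b1111.
P'[2]: 0b1001 ⊕ 0b1000 ⊕ 0b1010 = 0b1011.
P'[3]: 0b1011 ⊕ 0b1101 ⊕ 0b1101 = 0b1011.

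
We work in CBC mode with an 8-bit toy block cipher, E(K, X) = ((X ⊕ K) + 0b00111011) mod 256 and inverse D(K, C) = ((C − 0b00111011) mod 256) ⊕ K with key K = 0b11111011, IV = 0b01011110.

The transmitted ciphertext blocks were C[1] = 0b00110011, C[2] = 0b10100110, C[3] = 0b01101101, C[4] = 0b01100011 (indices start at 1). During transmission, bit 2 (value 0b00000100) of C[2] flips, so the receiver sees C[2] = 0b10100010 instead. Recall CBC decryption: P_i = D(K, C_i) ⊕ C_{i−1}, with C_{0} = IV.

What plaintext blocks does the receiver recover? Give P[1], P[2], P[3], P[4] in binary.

Only C[2] changed, to 0b10100010. In CBC, a change in C_i garbles P_i and flips the same bit in P_{i+1}. Decrypting the received ciphertext:
P[1]: D(K, 0b00110011) = 0b00000011; 0b00000011 ⊕ 0b01011110 = 0b01011101.
P[2]: D(K, 0b10100010) = 0b10011100; 0b10011100 ⊕ 0b00110011 = 0b10101111.
P[3]: D(K, 0b01101101) = 0b11001001; 0b11001001 ⊕ 0b10100010 = 0b01101011.
P[4]: D(K, 0b01100011) = 0b11010011; 0b11010011 ⊕ 0b01101101 = 0b10111110.
Blocks that differ from the original plaintext: P[2], P[3].

P[1] = 0b01011101, P[2] = 0b10101111, P[3] = 0b01101011, P[4] = 0b10111110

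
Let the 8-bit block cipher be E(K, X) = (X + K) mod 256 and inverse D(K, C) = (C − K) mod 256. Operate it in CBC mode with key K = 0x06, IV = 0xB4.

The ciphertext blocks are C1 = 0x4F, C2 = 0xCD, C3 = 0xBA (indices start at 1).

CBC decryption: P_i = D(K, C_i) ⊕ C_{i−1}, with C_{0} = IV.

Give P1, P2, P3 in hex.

P1 = 0xFD, P2 = 0x88, P3 = 0x79

P1: D(K, 0x4F) = 0x49; 0x49 ⊕ 0xB4 = 0xFD.
P2: D(K, 0xCD) = 0xC7; 0xC7 ⊕ 0x4F = 0x88.
P3: D(K, 0xBA) = 0xB4; 0xB4 ⊕ 0xCD = 0x79.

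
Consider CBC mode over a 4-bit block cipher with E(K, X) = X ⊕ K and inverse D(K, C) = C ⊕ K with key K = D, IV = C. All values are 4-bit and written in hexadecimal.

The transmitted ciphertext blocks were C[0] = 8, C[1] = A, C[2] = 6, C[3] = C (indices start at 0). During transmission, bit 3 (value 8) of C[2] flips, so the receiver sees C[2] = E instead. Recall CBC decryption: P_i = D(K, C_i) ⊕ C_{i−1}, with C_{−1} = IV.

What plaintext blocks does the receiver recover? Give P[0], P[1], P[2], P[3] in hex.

Only C[2] changed, to E. In CBC, a change in C_i garbles P_i and flips the same bit in P_{i+1}. Decrypting the received ciphertext:
P[0]: D(K, 8) = 5; 5 ⊕ C = 9.
P[1]: D(K, A) = 7; 7 ⊕ 8 = F.
P[2]: D(K, E) = 3; 3 ⊕ A = 9.
P[3]: D(K, C) = 1; 1 ⊕ E = F.
Blocks that differ from the original plaintext: P[2], P[3].

P[0] = 9, P[1] = F, P[2] = 9, P[3] = F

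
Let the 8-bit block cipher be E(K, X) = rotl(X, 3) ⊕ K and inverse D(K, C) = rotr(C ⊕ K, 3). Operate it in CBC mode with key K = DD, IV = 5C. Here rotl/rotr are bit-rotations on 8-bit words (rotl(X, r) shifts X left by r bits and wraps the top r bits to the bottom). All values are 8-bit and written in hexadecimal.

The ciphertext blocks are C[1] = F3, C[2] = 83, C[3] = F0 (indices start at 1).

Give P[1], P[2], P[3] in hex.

CBC decryption: P_i = D(K, C_i) ⊕ C_{i−1}, with C_{0} = IV.
P[1]: D(K, F3) = C5; C5 ⊕ 5C = 99.
P[2]: D(K, 83) = CB; CB ⊕ F3 = 38.
P[3]: D(K, F0) = A5; A5 ⊕ 83 = 26.

P[1] = 99, P[2] = 38, P[3] = 26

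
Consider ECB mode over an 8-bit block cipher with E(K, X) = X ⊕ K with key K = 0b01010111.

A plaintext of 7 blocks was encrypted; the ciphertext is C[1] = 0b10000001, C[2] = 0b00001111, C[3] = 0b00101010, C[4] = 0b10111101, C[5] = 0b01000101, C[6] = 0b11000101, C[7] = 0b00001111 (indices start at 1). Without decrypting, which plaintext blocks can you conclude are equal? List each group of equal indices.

ECB encrypts each block independently with the same key, so equal ciphertext blocks imply equal plaintext blocks.
C[2] = C[7] = 0b00001111, so P[2] = P[7].

P[2] = P[7]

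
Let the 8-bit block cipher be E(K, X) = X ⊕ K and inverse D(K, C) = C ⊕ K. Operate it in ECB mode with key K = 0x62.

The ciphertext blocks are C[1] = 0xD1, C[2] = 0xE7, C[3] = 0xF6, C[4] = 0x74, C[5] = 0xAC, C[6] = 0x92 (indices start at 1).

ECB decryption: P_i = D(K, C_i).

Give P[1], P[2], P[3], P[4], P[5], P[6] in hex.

P[1]: D(K, 0xD1) = 0xB3.
P[2]: D(K, 0xE7) = 0x85.
P[3]: D(K, 0xF6) = 0x94.
P[4]: D(K, 0x74) = 0x16.
P[5]: D(K, 0xAC) = 0xCE.
P[6]: D(K, 0x92) = 0xF0.

P[1] = 0xB3, P[2] = 0x85, P[3] = 0x94, P[4] = 0x16, P[5] = 0xCE, P[6] = 0xF0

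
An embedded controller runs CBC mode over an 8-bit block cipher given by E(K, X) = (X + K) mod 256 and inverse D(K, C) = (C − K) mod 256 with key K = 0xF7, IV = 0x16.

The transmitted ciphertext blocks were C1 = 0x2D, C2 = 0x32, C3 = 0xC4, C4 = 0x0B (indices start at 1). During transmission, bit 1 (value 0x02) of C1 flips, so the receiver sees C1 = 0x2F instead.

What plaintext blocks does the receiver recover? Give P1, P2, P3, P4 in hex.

P1 = 0x2E, P2 = 0x14, P3 = 0xFF, P4 = 0xD0

CBC decryption: P_i = D(K, C_i) ⊕ C_{i−1}, with C_{0} = IV.
Only C1 changed, to 0x2F. In CBC, a change in C_i garbles P_i and flips the same bit in P_{i+1}. Decrypting the received ciphertext:
P1: D(K, 0x2F) = 0x38; 0x38 ⊕ 0x16 = 0x2E.
P2: D(K, 0x32) = 0x3B; 0x3B ⊕ 0x2F = 0x14.
P3: D(K, 0xC4) = 0xCD; 0xCD ⊕ 0x32 = 0xFF.
P4: D(K, 0x0B) = 0x14; 0x14 ⊕ 0xC4 = 0xD0.
Blocks that differ from the original plaintext: P1, P2.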